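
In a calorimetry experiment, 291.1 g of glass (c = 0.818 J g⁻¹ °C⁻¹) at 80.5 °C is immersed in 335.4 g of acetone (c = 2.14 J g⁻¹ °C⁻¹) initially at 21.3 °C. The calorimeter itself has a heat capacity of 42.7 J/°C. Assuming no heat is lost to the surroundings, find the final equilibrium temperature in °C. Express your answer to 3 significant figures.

T_f = 35.4 °C

Heat lost by glass = heat gained by acetone + calorimeter.
(291.1)(0.818)(80.5 − T) = [(335.4)(2.14) + 42.7](T − 21.3)
238.1198 (80.5 − T) = 760.456 (T − 21.3)
19169 − 238.1198 T = 760.456 T − 16198
35367 = 998.5758 T
T = 35.42 °C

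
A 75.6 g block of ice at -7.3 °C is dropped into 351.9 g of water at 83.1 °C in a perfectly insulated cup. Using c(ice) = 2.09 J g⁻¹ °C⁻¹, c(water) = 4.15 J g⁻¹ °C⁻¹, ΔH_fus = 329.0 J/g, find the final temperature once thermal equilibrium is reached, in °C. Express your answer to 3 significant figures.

Heat to bring ice to 0 °C and melt it: q₁ = 75.6×2.09×7.3 + 75.6×329.0 = 26026 J
Heat the water can supply cooling to 0 °C: 351.9×4.15×83.1 = 121358 J > q₁, so all ice melts.
Energy balance: 351.9×4.15×(83.1 − T) = 26026 + 75.6×4.15×(T − 0)
1460.385(83.1 − T) = 26026 + 313.74 T
121358 − 26026 = 1774.125 T
T = 95332 / 1774.125 = 53.73 °C

T_f = 53.7 °C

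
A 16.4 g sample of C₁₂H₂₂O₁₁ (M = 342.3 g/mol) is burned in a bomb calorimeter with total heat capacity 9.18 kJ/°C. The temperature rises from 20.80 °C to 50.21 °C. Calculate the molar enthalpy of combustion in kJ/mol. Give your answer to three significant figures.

ΔT = 50.21 − 20.80 = 29.41 °C
q_cal = C_cal × ΔT = 9.18 × 29.41 = 269.9838 kJ
n = 16.4 / 342.3 = 0.04791 mol
q_rxn = −q_cal = -269.9838 kJ
ΔH = -269.9838 / 0.04791 = -5635 kJ/mol

ΔH = -5640 kJ/mol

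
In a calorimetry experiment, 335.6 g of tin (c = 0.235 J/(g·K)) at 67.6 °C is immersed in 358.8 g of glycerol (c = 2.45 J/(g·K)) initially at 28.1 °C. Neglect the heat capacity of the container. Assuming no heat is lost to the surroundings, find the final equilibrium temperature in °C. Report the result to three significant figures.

T_f = 31.4 °C

Heat lost by tin = heat gained by glycerol.
(335.6)(0.235)(67.6 − T) = (358.8)(2.45)(T − 28.1)
78.866 (67.6 − T) = 879.06 (T − 28.1)
5331.3 − 78.866 T = 879.06 T − 24702
30033.3 = 957.926 T
T = 31.35 °C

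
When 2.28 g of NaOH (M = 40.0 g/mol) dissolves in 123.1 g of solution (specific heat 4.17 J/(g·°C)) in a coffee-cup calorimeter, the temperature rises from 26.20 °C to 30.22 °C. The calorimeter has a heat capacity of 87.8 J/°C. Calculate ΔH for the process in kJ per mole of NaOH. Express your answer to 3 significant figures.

|ΔT| = |30.22 − 26.20| = 4.02 °C
|q_surr| = (123.1 × 4.17 + 87.8) × 4.02 = 601.127 × 4.02 = 2417 J
n(NaOH) = 2.28 / 40.0 = 0.05700 mol
Temperature rose, so q_rxn = −|q_surr| = -2.417 kJ
ΔH = q_rxn / n = -42.40 kJ/mol

ΔH = -42.4 kJ/mol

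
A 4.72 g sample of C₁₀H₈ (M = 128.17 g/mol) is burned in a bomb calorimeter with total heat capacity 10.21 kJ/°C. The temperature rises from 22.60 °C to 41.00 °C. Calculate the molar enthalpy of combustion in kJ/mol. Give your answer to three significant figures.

ΔH = -5100 kJ/mol

ΔT = 41.00 − 22.60 = 18.40 °C
q_cal = C_cal × ΔT = 10.21 × 18.40 = 187.864 kJ
n = 4.72 / 128.17 = 0.03683 mol
q_rxn = −q_cal = -187.864 kJ
ΔH = -187.864 / 0.03683 = -5101 kJ/mol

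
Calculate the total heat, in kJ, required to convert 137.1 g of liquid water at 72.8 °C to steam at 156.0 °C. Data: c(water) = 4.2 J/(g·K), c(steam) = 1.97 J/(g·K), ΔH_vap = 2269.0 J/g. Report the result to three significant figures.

q1 (heat water 72.8→100.0 °C): 137.1 × 4.2 × 27.2 = 15662 J
q2 (vaporize at 100 °C): 137.1 × 2269.0 = 311080 J
q3 (heat steam 100.0→156.0 °C): 137.1 × 1.97 × 56.0 = 15125 J
Total: 15662 + 311080 + 15125 = 341867 J = 342 kJ

q = 342 kJ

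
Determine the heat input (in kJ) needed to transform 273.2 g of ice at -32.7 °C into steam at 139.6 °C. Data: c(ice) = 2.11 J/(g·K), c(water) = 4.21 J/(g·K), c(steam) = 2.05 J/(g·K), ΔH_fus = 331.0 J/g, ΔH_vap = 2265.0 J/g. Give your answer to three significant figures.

q = 865 kJ

q1 (heat ice -32.7→0.0 °C): 273.2 × 2.11 × 32.7 = 18850 J
q2 (melt at 0 °C): 273.2 × 331.0 = 90429 J
q3 (heat water 0.0→100.0 °C): 273.2 × 4.21 × 100.0 = 115017 J
q4 (vaporize at 100 °C): 273.2 × 2265.0 = 618798 J
q5 (heat steam 100.0→139.6 °C): 273.2 × 2.05 × 39.6 = 22178 J
Total: 18850 + 90429 + 115017 + 618798 + 22178 = 865272 J = 865 kJ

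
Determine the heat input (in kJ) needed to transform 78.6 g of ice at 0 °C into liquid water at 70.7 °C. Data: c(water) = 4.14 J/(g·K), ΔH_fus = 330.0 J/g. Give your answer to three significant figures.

q1 (melt at 0 °C): 78.6 × 330.0 = 25938 J
q2 (heat water 0.0→70.7 °C): 78.6 × 4.14 × 70.7 = 23006 J
Total: 25938 + 23006 = 48944 J = 48.9 kJ

q = 48.9 kJ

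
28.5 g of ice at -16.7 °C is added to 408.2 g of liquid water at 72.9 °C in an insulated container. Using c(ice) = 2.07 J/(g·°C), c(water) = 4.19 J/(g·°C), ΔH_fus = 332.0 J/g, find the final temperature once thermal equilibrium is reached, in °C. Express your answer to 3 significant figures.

T_f = 62.4 °C

Heat to bring ice to 0 °C and melt it: q₁ = 28.5×2.07×16.7 + 28.5×332.0 = 10447 J
Heat the water can supply cooling to 0 °C: 408.2×4.19×72.9 = 124685 J > q₁, so all ice melts.
Energy balance: 408.2×4.19×(72.9 − T) = 10447 + 28.5×4.19×(T − 0)
1710.358(72.9 − T) = 10447 + 119.415 T
124685 − 10447 = 1829.773 T
T = 114238 / 1829.773 = 62.43 °C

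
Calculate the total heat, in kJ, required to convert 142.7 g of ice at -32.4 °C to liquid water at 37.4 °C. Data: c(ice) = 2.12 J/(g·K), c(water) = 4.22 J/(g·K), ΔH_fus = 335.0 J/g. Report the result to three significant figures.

q = 80.1 kJ

q1 (heat ice -32.4→0.0 °C): 142.7 × 2.12 × 32.4 = 9802 J
q2 (melt at 0 °C): 142.7 × 335.0 = 47805 J
q3 (heat water 0.0→37.4 °C): 142.7 × 4.22 × 37.4 = 22522 J
Total: 9802 + 47805 + 22522 = 80129 J = 80.1 kJ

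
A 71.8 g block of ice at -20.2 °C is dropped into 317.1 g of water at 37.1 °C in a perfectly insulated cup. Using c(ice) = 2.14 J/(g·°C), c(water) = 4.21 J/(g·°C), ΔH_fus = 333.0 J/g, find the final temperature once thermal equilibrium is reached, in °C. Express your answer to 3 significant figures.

T_f = 13.8 °C

Heat to bring ice to 0 °C and melt it: q₁ = 71.8×2.14×20.2 + 71.8×333.0 = 27013 J
Heat the water can supply cooling to 0 °C: 317.1×4.21×37.1 = 49528.2 J > q₁, so all ice melts.
Energy balance: 317.1×4.21×(37.1 − T) = 27013 + 71.8×4.21×(T − 0)
1334.991(37.1 − T) = 27013 + 302.278 T
49528.2 − 27013 = 1637.269 T
T = 22515.2 / 1637.269 = 13.75 °C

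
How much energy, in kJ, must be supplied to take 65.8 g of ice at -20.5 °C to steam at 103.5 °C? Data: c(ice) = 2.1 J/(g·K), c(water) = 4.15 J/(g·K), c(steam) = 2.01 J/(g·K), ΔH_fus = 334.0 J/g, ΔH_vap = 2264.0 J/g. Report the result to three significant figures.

q = 202 kJ

q1 (heat ice -20.5→0.0 °C): 65.8 × 2.1 × 20.5 = 2833 J
q2 (melt at 0 °C): 65.8 × 334.0 = 21977 J
q3 (heat water 0.0→100.0 °C): 65.8 × 4.15 × 100.0 = 27307 J
q4 (vaporize at 100 °C): 65.8 × 2264.0 = 148971 J
q5 (heat steam 100.0→103.5 °C): 65.8 × 2.01 × 3.5 = 463 J
Total: 2833 + 21977 + 27307 + 148971 + 463 = 201551 J = 202 kJ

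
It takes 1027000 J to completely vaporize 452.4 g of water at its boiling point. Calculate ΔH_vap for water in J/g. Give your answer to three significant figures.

ΔH_vap = 2270 J/g

ΔH_vap = q / m = 1027000 / 452.4 = 2270 J/g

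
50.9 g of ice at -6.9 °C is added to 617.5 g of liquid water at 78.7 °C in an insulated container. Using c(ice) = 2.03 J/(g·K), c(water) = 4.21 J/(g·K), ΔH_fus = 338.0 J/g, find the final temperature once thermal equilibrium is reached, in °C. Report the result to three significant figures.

T_f = 66.3 °C

Heat to bring ice to 0 °C and melt it: q₁ = 50.9×2.03×6.9 + 50.9×338.0 = 17917 J
Heat the water can supply cooling to 0 °C: 617.5×4.21×78.7 = 204594 J > q₁, so all ice melts.
Energy balance: 617.5×4.21×(78.7 − T) = 17917 + 50.9×4.21×(T − 0)
2599.675(78.7 − T) = 17917 + 214.289 T
204594 − 17917 = 2813.964 T
T = 186677 / 2813.964 = 66.34 °C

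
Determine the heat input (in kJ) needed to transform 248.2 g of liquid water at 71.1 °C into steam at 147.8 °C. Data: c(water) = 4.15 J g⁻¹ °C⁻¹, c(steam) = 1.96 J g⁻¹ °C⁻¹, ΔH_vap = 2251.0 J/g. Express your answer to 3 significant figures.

q1 (heat water 71.1→100.0 °C): 248.2 × 4.15 × 28.9 = 29768 J
q2 (vaporize at 100 °C): 248.2 × 2251.0 = 558698 J
q3 (heat steam 100.0→147.8 °C): 248.2 × 1.96 × 47.8 = 23253 J
Total: 29768 + 558698 + 23253 = 611719 J = 612 kJ

q = 612 kJ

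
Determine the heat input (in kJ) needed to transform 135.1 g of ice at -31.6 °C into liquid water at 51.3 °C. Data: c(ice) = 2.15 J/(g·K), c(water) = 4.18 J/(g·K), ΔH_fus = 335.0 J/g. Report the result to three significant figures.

q = 83.4 kJ

q1 (heat ice -31.6→0.0 °C): 135.1 × 2.15 × 31.6 = 9179 J
q2 (melt at 0 °C): 135.1 × 335.0 = 45259 J
q3 (heat water 0.0→51.3 °C): 135.1 × 4.18 × 51.3 = 28970 J
Total: 9179 + 45259 + 28970 = 83408 J = 83.4 kJ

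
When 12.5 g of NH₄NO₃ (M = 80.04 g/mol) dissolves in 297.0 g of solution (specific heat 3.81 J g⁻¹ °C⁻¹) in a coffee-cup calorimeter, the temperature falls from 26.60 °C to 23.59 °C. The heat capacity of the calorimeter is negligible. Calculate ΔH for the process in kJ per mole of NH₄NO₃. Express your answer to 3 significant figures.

|ΔT| = |23.59 − 26.60| = 3.01 °C
|q_surr| = (297.0 × 3.81) × 3.01 = 1131.57 × 3.01 = 3406 J
n(NH₄NO₃) = 12.5 / 80.04 = 0.1562 mol
Temperature fell, so q_rxn = +|q_surr| = 3.406 kJ
ΔH = q_rxn / n = 21.81 kJ/mol

ΔH = 21.8 kJ/mol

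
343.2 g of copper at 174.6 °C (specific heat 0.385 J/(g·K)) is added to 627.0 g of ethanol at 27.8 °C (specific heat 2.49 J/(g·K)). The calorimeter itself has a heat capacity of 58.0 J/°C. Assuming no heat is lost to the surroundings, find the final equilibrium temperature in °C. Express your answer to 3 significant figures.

T_f = 38.9 °C

Heat lost by copper = heat gained by ethanol + calorimeter.
(343.2)(0.385)(174.6 − T) = [(627.0)(2.49) + 58.0](T − 27.8)
132.132 (174.6 − T) = 1619.23 (T − 27.8)
23070 − 132.132 T = 1619.23 T − 45015
68085 = 1751.362 T
T = 38.88 °C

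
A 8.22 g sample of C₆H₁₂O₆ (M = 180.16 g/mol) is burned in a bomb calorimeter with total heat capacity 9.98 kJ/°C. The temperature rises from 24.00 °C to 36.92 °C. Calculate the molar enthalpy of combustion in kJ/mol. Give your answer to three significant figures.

ΔT = 36.92 − 24.00 = 12.92 °C
q_cal = C_cal × ΔT = 9.98 × 12.92 = 128.9416 kJ
n = 8.22 / 180.16 = 0.04563 mol
q_rxn = −q_cal = -128.9416 kJ
ΔH = -128.9416 / 0.04563 = -2826 kJ/mol

ΔH = -2830 kJ/mol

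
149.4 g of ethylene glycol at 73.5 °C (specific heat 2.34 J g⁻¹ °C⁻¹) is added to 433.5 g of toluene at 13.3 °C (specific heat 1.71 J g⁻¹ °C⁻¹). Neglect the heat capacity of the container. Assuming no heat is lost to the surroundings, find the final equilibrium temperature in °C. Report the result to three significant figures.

Heat lost by ethylene glycol = heat gained by toluene.
(149.4)(2.34)(73.5 − T) = (433.5)(1.71)(T − 13.3)
349.596 (73.5 − T) = 741.285 (T − 13.3)
25695 − 349.596 T = 741.285 T − 9859.1
35554.1 = 1090.881 T
T = 32.59 °C

T_f = 32.6 °C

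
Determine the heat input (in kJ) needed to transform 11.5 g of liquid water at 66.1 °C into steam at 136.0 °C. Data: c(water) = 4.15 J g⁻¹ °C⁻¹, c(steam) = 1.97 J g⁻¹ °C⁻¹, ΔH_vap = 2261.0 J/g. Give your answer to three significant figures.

q1 (heat water 66.1→100.0 °C): 11.5 × 4.15 × 33.9 = 1618 J
q2 (vaporize at 100 °C): 11.5 × 2261.0 = 26002 J
q3 (heat steam 100.0→136.0 °C): 11.5 × 1.97 × 36.0 = 816 J
Total: 1618 + 26002 + 816 = 28436 J = 28.4 kJ

q = 28.4 kJ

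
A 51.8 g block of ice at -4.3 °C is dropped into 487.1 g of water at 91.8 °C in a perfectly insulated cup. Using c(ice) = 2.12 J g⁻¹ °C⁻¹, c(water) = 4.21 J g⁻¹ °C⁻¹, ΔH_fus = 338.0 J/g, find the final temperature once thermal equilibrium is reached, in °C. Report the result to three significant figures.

T_f = 75.1 °C

Heat to bring ice to 0 °C and melt it: q₁ = 51.8×2.12×4.3 + 51.8×338.0 = 17981 J
Heat the water can supply cooling to 0 °C: 487.1×4.21×91.8 = 188253 J > q₁, so all ice melts.
Energy balance: 487.1×4.21×(91.8 − T) = 17981 + 51.8×4.21×(T − 0)
2050.691(91.8 − T) = 17981 + 218.078 T
188253 − 17981 = 2268.769 T
T = 170272 / 2268.769 = 75.05 °C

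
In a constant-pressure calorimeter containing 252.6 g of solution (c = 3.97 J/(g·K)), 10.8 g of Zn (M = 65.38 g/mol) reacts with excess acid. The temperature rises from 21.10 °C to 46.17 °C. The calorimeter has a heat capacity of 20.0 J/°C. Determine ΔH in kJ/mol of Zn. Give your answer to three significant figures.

ΔH = -155 kJ/mol

|ΔT| = |46.17 − 21.10| = 25.07 °C
|q_surr| = (252.6 × 3.97 + 20.0) × 25.07 = 1022.822 × 25.07 = 25640 J
n(Zn) = 10.8 / 65.38 = 0.1652 mol
Temperature rose, so q_rxn = −|q_surr| = -25.64 kJ
ΔH = q_rxn / n = -155.2 kJ/mol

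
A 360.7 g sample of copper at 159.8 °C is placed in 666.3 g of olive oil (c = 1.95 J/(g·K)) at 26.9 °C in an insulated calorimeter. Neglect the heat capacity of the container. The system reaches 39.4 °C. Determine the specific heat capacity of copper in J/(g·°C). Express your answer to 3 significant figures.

c = 0.374 J/(g·°C)

q_gained = (666.3 × 1.95) × (39.4 − 26.9) = 16240 J
q_lost = 360.7 × c × (159.8 − 39.4) = 43428.28 c
Set equal: c = 16240 / 43428.28 = 0.374 J/(g·°C)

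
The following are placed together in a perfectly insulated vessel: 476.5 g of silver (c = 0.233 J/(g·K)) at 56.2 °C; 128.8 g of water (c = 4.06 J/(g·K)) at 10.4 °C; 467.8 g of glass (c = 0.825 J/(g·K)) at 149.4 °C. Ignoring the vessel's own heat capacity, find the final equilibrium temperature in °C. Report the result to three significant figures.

T_f = 68.0 °C

Σ mᵢcᵢ(T − Tᵢ) = 0  ⇒  T = Σ mᵢcᵢTᵢ / Σ mᵢcᵢ
Σ mᵢcᵢ = 476.5×0.233 + 128.8×4.06 + 467.8×0.825 = 1019.8875
Σ mᵢcᵢTᵢ = 111.0245×56.2 + 522.928×10.4 + 385.935×149.4 = 69337
T = 69337 / 1019.8875 = 67.98 °C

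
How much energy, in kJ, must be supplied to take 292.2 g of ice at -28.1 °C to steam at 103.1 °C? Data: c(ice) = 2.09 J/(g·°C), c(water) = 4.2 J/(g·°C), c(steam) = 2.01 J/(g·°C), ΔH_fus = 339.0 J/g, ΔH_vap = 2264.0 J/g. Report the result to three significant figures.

q = 902 kJ

q1 (heat ice -28.1→0.0 °C): 292.2 × 2.09 × 28.1 = 17161 J
q2 (melt at 0 °C): 292.2 × 339.0 = 99056 J
q3 (heat water 0.0→100.0 °C): 292.2 × 4.2 × 100.0 = 122724 J
q4 (vaporize at 100 °C): 292.2 × 2264.0 = 661541 J
q5 (heat steam 100.0→103.1 °C): 292.2 × 2.01 × 3.1 = 1821 J
Total: 17161 + 99056 + 122724 + 661541 + 1821 = 902303 J = 902 kJ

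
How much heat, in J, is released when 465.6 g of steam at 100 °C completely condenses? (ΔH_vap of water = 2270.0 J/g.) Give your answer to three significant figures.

q = 1060000 J

q = m × ΔH_vap = 465.6 × 2270.0 = 1057000 J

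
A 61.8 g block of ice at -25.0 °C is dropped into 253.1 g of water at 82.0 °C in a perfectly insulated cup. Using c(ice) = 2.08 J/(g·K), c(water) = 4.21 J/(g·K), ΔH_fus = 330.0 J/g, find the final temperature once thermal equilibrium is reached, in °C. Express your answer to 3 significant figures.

T_f = 48.1 °C

Heat to bring ice to 0 °C and melt it: q₁ = 61.8×2.08×25.0 + 61.8×330.0 = 23608 J
Heat the water can supply cooling to 0 °C: 253.1×4.21×82.0 = 87375.2 J > q₁, so all ice melts.
Energy balance: 253.1×4.21×(82.0 − T) = 23608 + 61.8×4.21×(T − 0)
1065.551(82.0 − T) = 23608 + 260.178 T
87375.2 − 23608 = 1325.729 T
T = 63767.2 / 1325.729 = 48.10 °C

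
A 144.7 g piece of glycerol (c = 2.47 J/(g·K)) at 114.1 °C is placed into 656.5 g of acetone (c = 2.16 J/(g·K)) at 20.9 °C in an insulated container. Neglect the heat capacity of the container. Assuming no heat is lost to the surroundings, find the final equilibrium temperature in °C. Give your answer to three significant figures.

Heat lost by glycerol = heat gained by acetone.
(144.7)(2.47)(114.1 − T) = (656.5)(2.16)(T − 20.9)
357.409 (114.1 − T) = 1418.04 (T − 20.9)
40780 − 357.409 T = 1418.04 T − 29637
70417 = 1775.449 T
T = 39.66 °C

T_f = 39.7 °C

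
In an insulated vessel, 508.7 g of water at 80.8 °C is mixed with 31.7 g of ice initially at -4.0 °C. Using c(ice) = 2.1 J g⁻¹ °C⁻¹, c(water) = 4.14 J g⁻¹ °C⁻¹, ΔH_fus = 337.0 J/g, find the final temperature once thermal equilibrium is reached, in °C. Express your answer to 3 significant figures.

Heat to bring ice to 0 °C and melt it: q₁ = 31.7×2.1×4.0 + 31.7×337.0 = 10949 J
Heat the water can supply cooling to 0 °C: 508.7×4.14×80.8 = 170166 J > q₁, so all ice melts.
Energy balance: 508.7×4.14×(80.8 − T) = 10949 + 31.7×4.14×(T − 0)
2106.018(80.8 − T) = 10949 + 131.238 T
170166 − 10949 = 2237.256 T
T = 159217 / 2237.256 = 71.17 °C

T_f = 71.2 °C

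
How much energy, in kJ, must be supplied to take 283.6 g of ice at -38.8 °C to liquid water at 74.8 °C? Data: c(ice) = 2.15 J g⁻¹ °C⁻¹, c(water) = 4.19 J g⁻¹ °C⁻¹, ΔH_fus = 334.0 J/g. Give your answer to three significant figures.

q = 207 kJ

q1 (heat ice -38.8→0.0 °C): 283.6 × 2.15 × 38.8 = 23658 J
q2 (melt at 0 °C): 283.6 × 334.0 = 94722 J
q3 (heat water 0.0→74.8 °C): 283.6 × 4.19 × 74.8 = 88884 J
Total: 23658 + 94722 + 88884 = 207264 J = 207 kJ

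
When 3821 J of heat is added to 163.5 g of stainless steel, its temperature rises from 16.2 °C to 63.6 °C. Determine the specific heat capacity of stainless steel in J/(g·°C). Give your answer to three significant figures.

c = 0.493 J/(g·°C)

c = q / (m ΔT) = 3821 / (163.5 × 47.4)
c = 3821 / 7749.9 = 0.493 J/(g·°C)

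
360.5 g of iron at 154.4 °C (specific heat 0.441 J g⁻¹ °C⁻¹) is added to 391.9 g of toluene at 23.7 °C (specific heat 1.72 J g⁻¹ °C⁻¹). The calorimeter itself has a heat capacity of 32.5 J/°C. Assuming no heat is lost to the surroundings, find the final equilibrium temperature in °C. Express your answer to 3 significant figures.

Heat lost by iron = heat gained by toluene + calorimeter.
(360.5)(0.441)(154.4 − T) = [(391.9)(1.72) + 32.5](T − 23.7)
158.9805 (154.4 − T) = 706.568 (T − 23.7)
24547 − 158.9805 T = 706.568 T − 16746
41293 = 865.5485 T
T = 47.71 °C

T_f = 47.7 °C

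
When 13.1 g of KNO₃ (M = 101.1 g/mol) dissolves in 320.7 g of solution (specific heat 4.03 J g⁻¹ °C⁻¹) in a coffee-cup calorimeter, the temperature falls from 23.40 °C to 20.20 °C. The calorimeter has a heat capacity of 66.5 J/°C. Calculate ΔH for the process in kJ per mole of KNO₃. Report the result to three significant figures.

|ΔT| = |20.20 − 23.40| = 3.20 °C
|q_surr| = (320.7 × 4.03 + 66.5) × 3.20 = 1358.921 × 3.20 = 4349 J
n(KNO₃) = 13.1 / 101.1 = 0.1296 mol
Temperature fell, so q_rxn = +|q_surr| = 4.349 kJ
ΔH = q_rxn / n = 33.56 kJ/mol

ΔH = 33.6 kJ/mol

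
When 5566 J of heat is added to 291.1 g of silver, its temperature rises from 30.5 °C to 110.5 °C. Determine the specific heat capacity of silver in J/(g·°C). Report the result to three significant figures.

c = 0.239 J/(g·°C)

c = q / (m ΔT) = 5566 / (291.1 × 80.0)
c = 5566 / 23288 = 0.239 J/(g·°C)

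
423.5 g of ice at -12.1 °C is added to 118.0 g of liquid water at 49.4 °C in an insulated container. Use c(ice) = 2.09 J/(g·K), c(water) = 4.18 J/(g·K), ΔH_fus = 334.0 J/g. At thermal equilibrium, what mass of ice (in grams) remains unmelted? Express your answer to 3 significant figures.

m_ice remaining = 383 g

Heat to warm all ice to 0 °C: 423.5×2.09×12.1 = 10710 J
Heat released by water cooling to 0 °C: 118.0×4.18×49.4 = 24366 J
24366 J < 10710 + 423.5×334.0 = 152159 J, so not all ice melts; final T = 0 °C.
Heat left for melting: 24366 − 10710 = 13656 J
Mass melted = 13656 / 334.0 = 40.89 g
Ice remaining = 423.5 − 40.89 = 382.61 g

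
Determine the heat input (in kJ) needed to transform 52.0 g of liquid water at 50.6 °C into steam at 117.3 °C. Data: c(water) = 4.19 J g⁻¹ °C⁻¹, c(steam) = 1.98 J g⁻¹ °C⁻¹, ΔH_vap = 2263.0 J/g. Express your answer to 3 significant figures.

q = 130 kJ

q1 (heat water 50.6→100.0 °C): 52.0 × 4.19 × 49.4 = 10763 J
q2 (vaporize at 100 °C): 52.0 × 2263.0 = 117676 J
q3 (heat steam 100.0→117.3 °C): 52.0 × 1.98 × 17.3 = 1781 J
Total: 10763 + 117676 + 1781 = 130220 J = 130 kJ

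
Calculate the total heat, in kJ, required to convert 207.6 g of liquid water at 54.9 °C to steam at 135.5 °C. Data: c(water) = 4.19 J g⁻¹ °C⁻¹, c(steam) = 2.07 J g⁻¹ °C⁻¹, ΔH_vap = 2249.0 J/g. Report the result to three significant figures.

q = 521 kJ

q1 (heat water 54.9→100.0 °C): 207.6 × 4.19 × 45.1 = 39230 J
q2 (vaporize at 100 °C): 207.6 × 2249.0 = 466892 J
q3 (heat steam 100.0→135.5 °C): 207.6 × 2.07 × 35.5 = 15255 J
Total: 39230 + 466892 + 15255 = 521377 J = 521 kJ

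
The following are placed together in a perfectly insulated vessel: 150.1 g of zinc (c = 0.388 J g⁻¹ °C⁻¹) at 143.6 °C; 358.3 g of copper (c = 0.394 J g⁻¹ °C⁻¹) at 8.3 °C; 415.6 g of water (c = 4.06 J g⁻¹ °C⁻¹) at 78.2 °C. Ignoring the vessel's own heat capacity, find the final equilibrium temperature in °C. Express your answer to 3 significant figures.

T_f = 75.0 °C

Σ mᵢcᵢ(T − Tᵢ) = 0  ⇒  T = Σ mᵢcᵢTᵢ / Σ mᵢcᵢ
Σ mᵢcᵢ = 150.1×0.388 + 358.3×0.394 + 415.6×4.06 = 1886.7450
Σ mᵢcᵢTᵢ = 58.2388×143.6 + 141.1702×8.3 + 1687.336×78.2 = 141480
T = 141480 / 1886.7450 = 74.99 °C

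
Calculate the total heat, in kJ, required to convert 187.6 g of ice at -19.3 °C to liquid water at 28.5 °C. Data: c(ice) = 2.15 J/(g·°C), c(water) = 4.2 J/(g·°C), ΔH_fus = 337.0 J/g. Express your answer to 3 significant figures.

q = 93.5 kJ

q1 (heat ice -19.3→0.0 °C): 187.6 × 2.15 × 19.3 = 7784 J
q2 (melt at 0 °C): 187.6 × 337.0 = 63221 J
q3 (heat water 0.0→28.5 °C): 187.6 × 4.2 × 28.5 = 22456 J
Total: 7784 + 63221 + 22456 = 93461 J = 93.5 kJ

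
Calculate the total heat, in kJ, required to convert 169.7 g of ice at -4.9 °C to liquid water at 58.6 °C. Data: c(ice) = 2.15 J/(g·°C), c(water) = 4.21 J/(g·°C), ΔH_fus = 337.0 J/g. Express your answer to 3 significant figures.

q1 (heat ice -4.9→0.0 °C): 169.7 × 2.15 × 4.9 = 1788 J
q2 (melt at 0 °C): 169.7 × 337.0 = 57189 J
q3 (heat water 0.0→58.6 °C): 169.7 × 4.21 × 58.6 = 41866 J
Total: 1788 + 57189 + 41866 = 100843 J = 101 kJ

q = 101 kJ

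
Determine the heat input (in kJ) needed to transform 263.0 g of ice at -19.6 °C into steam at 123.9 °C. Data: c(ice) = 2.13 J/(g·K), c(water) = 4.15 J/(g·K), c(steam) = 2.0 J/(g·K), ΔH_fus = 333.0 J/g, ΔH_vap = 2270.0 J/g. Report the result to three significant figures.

q1 (heat ice -19.6→0.0 °C): 263.0 × 2.13 × 19.6 = 10980 J
q2 (melt at 0 °C): 263.0 × 333.0 = 87579 J
q3 (heat water 0.0→100.0 °C): 263.0 × 4.15 × 100.0 = 109145 J
q4 (vaporize at 100 °C): 263.0 × 2270.0 = 597010 J
q5 (heat steam 100.0→123.9 °C): 263.0 × 2.0 × 23.9 = 12571 J
Total: 10980 + 87579 + 109145 + 597010 + 12571 = 817285 J = 817 kJ

q = 817 kJ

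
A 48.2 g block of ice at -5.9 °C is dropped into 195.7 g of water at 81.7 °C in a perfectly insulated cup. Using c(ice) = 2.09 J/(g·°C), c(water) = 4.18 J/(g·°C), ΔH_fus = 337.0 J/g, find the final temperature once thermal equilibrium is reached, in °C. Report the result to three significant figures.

Heat to bring ice to 0 °C and melt it: q₁ = 48.2×2.09×5.9 + 48.2×337.0 = 16838 J
Heat the water can supply cooling to 0 °C: 195.7×4.18×81.7 = 66832.7 J > q₁, so all ice melts.
Energy balance: 195.7×4.18×(81.7 − T) = 16838 + 48.2×4.18×(T − 0)
818.026(81.7 − T) = 16838 + 201.476 T
66832.7 − 16838 = 1019.502 T
T = 49994.7 / 1019.502 = 49.04 °C

T_f = 49.0 °C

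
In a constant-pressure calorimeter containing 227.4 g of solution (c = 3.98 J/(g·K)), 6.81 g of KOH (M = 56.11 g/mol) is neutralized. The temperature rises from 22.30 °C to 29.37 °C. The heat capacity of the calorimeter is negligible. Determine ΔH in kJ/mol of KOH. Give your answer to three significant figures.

ΔH = -52.7 kJ/mol

|ΔT| = |29.37 − 22.30| = 7.07 °C
|q_surr| = (227.4 × 3.98) × 7.07 = 905.052 × 7.07 = 6399 J
n(KOH) = 6.81 / 56.11 = 0.1214 mol
Temperature rose, so q_rxn = −|q_surr| = -6.399 kJ
ΔH = q_rxn / n = -52.71 kJ/mol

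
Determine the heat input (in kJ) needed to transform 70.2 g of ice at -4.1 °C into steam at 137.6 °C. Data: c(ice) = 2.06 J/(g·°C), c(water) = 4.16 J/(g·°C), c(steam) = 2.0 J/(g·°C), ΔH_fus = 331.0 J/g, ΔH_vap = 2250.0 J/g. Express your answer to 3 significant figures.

q1 (heat ice -4.1→0.0 °C): 70.2 × 2.06 × 4.1 = 593 J
q2 (melt at 0 °C): 70.2 × 331.0 = 23236 J
q3 (heat water 0.0→100.0 °C): 70.2 × 4.16 × 100.0 = 29203 J
q4 (vaporize at 100 °C): 70.2 × 2250.0 = 157950 J
q5 (heat steam 100.0→137.6 °C): 70.2 × 2.0 × 37.6 = 5279 J
Total: 593 + 23236 + 29203 + 157950 + 5279 = 216261 J = 216 kJ

q = 216 kJ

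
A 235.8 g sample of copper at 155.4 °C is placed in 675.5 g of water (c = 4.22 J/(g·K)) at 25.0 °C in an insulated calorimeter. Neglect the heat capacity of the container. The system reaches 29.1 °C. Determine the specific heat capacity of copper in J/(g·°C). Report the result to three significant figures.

c = 0.392 J/(g·°C)

q_gained = (675.5 × 4.22) × (29.1 − 25.0) = 11688 J
q_lost = 235.8 × c × (155.4 − 29.1) = 29781.54 c
Set equal: c = 11688 / 29781.54 = 0.392 J/(g·°C)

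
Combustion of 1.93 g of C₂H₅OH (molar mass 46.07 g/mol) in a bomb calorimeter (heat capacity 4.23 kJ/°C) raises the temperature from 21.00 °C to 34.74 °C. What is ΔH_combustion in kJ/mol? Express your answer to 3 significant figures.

ΔT = 34.74 − 21.00 = 13.74 °C
q_cal = C_cal × ΔT = 4.23 × 13.74 = 58.1202 kJ
n = 1.93 / 46.07 = 0.04189 mol
q_rxn = −q_cal = -58.1202 kJ
ΔH = -58.1202 / 0.04189 = -1387 kJ/mol

ΔH = -1390 kJ/mol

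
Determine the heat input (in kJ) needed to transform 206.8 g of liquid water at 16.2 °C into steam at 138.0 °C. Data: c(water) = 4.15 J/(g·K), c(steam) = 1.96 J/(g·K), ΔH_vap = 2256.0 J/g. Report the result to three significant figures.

q1 (heat water 16.2→100.0 °C): 206.8 × 4.15 × 83.8 = 71919 J
q2 (vaporize at 100 °C): 206.8 × 2256.0 = 466541 J
q3 (heat steam 100.0→138.0 °C): 206.8 × 1.96 × 38.0 = 15402 J
Total: 71919 + 466541 + 15402 = 553862 J = 554 kJ

q = 554 kJ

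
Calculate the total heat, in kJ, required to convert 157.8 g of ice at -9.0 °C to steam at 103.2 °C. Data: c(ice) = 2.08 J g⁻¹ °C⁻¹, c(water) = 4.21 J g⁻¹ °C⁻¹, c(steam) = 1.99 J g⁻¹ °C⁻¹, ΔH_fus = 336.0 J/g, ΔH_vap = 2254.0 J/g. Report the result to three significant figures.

q1 (heat ice -9.0→0.0 °C): 157.8 × 2.08 × 9.0 = 2954 J
q2 (melt at 0 °C): 157.8 × 336.0 = 53021 J
q3 (heat water 0.0→100.0 °C): 157.8 × 4.21 × 100.0 = 66434 J
q4 (vaporize at 100 °C): 157.8 × 2254.0 = 355681 J
q5 (heat steam 100.0→103.2 °C): 157.8 × 1.99 × 3.2 = 1005 J
Total: 2954 + 53021 + 66434 + 355681 + 1005 = 479095 J = 479 kJ

q = 479 kJ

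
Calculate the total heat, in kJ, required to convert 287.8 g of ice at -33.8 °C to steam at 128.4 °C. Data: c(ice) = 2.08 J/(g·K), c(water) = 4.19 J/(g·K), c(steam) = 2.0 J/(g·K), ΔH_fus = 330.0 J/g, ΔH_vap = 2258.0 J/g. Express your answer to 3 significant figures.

q = 902 kJ

q1 (heat ice -33.8→0.0 °C): 287.8 × 2.08 × 33.8 = 20233 J
q2 (melt at 0 °C): 287.8 × 330.0 = 94974 J
q3 (heat water 0.0→100.0 °C): 287.8 × 4.19 × 100.0 = 120588 J
q4 (vaporize at 100 °C): 287.8 × 2258.0 = 649852 J
q5 (heat steam 100.0→128.4 °C): 287.8 × 2.0 × 28.4 = 16347 J
Total: 20233 + 94974 + 120588 + 649852 + 16347 = 901994 J = 902 kJ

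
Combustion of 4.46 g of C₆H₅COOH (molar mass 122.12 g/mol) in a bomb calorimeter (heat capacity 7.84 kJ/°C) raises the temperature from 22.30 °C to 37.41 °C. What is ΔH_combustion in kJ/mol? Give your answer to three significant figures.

ΔH = -3240 kJ/mol

ΔT = 37.41 − 22.30 = 15.11 °C
q_cal = C_cal × ΔT = 7.84 × 15.11 = 118.4624 kJ
n = 4.46 / 122.12 = 0.03652 mol
q_rxn = −q_cal = -118.4624 kJ
ΔH = -118.4624 / 0.03652 = -3244 kJ/mol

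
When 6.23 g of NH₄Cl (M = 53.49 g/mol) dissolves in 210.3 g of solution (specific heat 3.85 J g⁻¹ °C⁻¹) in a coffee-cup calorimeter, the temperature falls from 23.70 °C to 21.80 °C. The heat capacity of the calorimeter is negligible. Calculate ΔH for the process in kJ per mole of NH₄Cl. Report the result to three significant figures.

|ΔT| = |21.80 − 23.70| = 1.90 °C
|q_surr| = (210.3 × 3.85) × 1.90 = 809.655 × 1.90 = 1538 J
n(NH₄Cl) = 6.23 / 53.49 = 0.1165 mol
Temperature fell, so q_rxn = +|q_surr| = 1.538 kJ
ΔH = q_rxn / n = 13.20 kJ/mol

ΔH = 13.2 kJ/mol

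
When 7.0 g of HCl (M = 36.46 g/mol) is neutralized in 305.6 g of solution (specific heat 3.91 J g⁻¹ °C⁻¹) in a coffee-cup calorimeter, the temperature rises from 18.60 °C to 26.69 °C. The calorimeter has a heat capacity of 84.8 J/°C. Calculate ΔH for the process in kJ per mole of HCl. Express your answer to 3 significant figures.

ΔH = -53.9 kJ/mol

|ΔT| = |26.69 − 18.60| = 8.09 °C
|q_surr| = (305.6 × 3.91 + 84.8) × 8.09 = 1279.696 × 8.09 = 10350 J
n(HCl) = 7.0 / 36.46 = 0.1920 mol
Temperature rose, so q_rxn = −|q_surr| = -10.35 kJ
ΔH = q_rxn / n = -53.91 kJ/mol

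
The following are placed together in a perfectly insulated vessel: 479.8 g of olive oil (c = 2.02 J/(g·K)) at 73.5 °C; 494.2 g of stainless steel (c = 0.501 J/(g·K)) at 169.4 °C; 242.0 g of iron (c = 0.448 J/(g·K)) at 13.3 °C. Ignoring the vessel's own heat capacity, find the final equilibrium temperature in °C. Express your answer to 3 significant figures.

T_f = 86.5 °C

Σ mᵢcᵢ(T − Tᵢ) = 0  ⇒  T = Σ mᵢcᵢTᵢ / Σ mᵢcᵢ
Σ mᵢcᵢ = 479.8×2.02 + 494.2×0.501 + 242.0×0.448 = 1325.2062
Σ mᵢcᵢTᵢ = 969.196×73.5 + 247.5942×169.4 + 108.416×13.3 = 114620
T = 114620 / 1325.2062 = 86.49 °C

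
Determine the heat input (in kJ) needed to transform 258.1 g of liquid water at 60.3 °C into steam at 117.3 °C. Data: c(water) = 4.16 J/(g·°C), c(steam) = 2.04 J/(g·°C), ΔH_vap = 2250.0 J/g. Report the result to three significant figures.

q1 (heat water 60.3→100.0 °C): 258.1 × 4.16 × 39.7 = 42626 J
q2 (vaporize at 100 °C): 258.1 × 2250.0 = 580725 J
q3 (heat steam 100.0→117.3 °C): 258.1 × 2.04 × 17.3 = 9109 J
Total: 42626 + 580725 + 9109 = 632460 J = 632 kJ

q = 632 kJ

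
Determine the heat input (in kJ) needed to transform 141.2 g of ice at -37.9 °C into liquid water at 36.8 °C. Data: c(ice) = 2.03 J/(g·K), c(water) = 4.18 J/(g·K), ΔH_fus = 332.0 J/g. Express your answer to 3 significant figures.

q1 (heat ice -37.9→0.0 °C): 141.2 × 2.03 × 37.9 = 10864 J
q2 (melt at 0 °C): 141.2 × 332.0 = 46878 J
q3 (heat water 0.0→36.8 °C): 141.2 × 4.18 × 36.8 = 21720 J
Total: 10864 + 46878 + 21720 = 79462 J = 79.5 kJ

q = 79.5 kJ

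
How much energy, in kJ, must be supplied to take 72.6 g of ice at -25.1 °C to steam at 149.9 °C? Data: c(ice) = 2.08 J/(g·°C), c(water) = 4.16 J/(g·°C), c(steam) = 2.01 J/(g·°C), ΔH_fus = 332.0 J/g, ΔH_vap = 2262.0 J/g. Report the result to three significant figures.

q1 (heat ice -25.1→0.0 °C): 72.6 × 2.08 × 25.1 = 3790 J
q2 (melt at 0 °C): 72.6 × 332.0 = 24103 J
q3 (heat water 0.0→100.0 °C): 72.6 × 4.16 × 100.0 = 30202 J
q4 (vaporize at 100 °C): 72.6 × 2262.0 = 164221 J
q5 (heat steam 100.0→149.9 °C): 72.6 × 2.01 × 49.9 = 7282 J
Total: 3790 + 24103 + 30202 + 164221 + 7282 = 229598 J = 230 kJ

q = 230 kJ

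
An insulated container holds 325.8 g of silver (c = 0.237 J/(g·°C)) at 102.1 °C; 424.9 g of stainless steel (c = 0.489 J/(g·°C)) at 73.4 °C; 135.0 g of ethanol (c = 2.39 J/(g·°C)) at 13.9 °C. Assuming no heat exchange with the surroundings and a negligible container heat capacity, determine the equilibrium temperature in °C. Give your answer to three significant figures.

T_f = 45.5 °C

Σ mᵢcᵢ(T − Tᵢ) = 0  ⇒  T = Σ mᵢcᵢTᵢ / Σ mᵢcᵢ
Σ mᵢcᵢ = 325.8×0.237 + 424.9×0.489 + 135.0×2.39 = 607.6407
Σ mᵢcᵢTᵢ = 77.2146×102.1 + 207.7761×73.4 + 322.65×13.9 = 27619
T = 27619 / 607.6407 = 45.45 °C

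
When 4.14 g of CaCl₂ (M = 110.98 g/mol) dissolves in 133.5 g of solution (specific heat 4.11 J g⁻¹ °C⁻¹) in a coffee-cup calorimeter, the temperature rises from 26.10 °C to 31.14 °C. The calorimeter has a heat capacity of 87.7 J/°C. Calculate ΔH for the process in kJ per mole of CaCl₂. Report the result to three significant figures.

ΔH = -86.0 kJ/mol

|ΔT| = |31.14 − 26.10| = 5.04 °C
|q_surr| = (133.5 × 4.11 + 87.7) × 5.04 = 636.385 × 5.04 = 3207 J
n(CaCl₂) = 4.14 / 110.98 = 0.03730 mol
Temperature rose, so q_rxn = −|q_surr| = -3.207 kJ
ΔH = q_rxn / n = -85.98 kJ/mol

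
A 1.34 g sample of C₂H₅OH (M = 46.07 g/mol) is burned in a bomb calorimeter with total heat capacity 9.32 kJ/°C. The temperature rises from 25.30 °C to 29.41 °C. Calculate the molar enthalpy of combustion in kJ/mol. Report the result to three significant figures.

ΔT = 29.41 − 25.30 = 4.11 °C
q_cal = C_cal × ΔT = 9.32 × 4.11 = 38.3052 kJ
n = 1.34 / 46.07 = 0.02909 mol
q_rxn = −q_cal = -38.3052 kJ
ΔH = -38.3052 / 0.02909 = -1317 kJ/mol

ΔH = -1320 kJ/mol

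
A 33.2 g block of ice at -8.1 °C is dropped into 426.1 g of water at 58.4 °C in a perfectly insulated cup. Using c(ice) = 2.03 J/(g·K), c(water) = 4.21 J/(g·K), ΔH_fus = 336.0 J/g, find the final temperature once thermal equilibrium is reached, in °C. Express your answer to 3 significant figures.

T_f = 48.1 °C

Heat to bring ice to 0 °C and melt it: q₁ = 33.2×2.03×8.1 + 33.2×336.0 = 11701 J
Heat the water can supply cooling to 0 °C: 426.1×4.21×58.4 = 104763 J > q₁, so all ice melts.
Energy balance: 426.1×4.21×(58.4 − T) = 11701 + 33.2×4.21×(T − 0)
1793.881(58.4 − T) = 11701 + 139.772 T
104763 − 11701 = 1933.653 T
T = 93062 / 1933.653 = 48.13 °C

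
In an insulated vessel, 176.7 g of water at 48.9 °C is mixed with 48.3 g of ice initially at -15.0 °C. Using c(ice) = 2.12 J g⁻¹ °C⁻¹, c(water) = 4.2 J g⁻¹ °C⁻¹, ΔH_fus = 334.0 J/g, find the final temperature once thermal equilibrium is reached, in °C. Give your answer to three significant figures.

T_f = 19.7 °C

Heat to bring ice to 0 °C and melt it: q₁ = 48.3×2.12×15.0 + 48.3×334.0 = 17668 J
Heat the water can supply cooling to 0 °C: 176.7×4.2×48.9 = 36290.6 J > q₁, so all ice melts.
Energy balance: 176.7×4.2×(48.9 − T) = 17668 + 48.3×4.2×(T − 0)
742.14(48.9 − T) = 17668 + 202.86 T
36290.6 − 17668 = 945.00 T
T = 18622.6 / 945.00 = 19.71 °C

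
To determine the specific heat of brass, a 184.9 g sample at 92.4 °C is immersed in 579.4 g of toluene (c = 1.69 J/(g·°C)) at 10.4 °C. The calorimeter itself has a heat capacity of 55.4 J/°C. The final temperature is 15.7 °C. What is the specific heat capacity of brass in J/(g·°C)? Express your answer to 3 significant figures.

q_gained = (579.4 × 1.69 + 55.4) × (15.7 − 10.4) = 5483 J
q_lost = 184.9 × c × (92.4 − 15.7) = 14181.83 c
Set equal: c = 5483 / 14181.83 = 0.387 J/(g·°C)

c = 0.387 J/(g·°C)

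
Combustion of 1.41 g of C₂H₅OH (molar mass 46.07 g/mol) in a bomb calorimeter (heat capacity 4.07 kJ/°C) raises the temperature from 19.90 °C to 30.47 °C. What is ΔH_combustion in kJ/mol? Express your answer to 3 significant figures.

ΔT = 30.47 − 19.90 = 10.57 °C
q_cal = C_cal × ΔT = 4.07 × 10.57 = 43.0199 kJ
n = 1.41 / 46.07 = 0.03061 mol
q_rxn = −q_cal = -43.0199 kJ
ΔH = -43.0199 / 0.03061 = -1405 kJ/mol

ΔH = -1410 kJ/mol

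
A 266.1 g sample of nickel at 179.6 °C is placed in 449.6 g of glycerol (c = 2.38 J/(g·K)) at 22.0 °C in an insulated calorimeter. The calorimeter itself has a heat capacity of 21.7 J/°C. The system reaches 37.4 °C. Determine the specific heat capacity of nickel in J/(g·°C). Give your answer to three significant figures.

c = 0.444 J/(g·°C)

q_gained = (449.6 × 2.38 + 21.7) × (37.4 − 22.0) = 16810 J
q_lost = 266.1 × c × (179.6 − 37.4) = 37839.42 c
Set equal: c = 16810 / 37839.42 = 0.444 J/(g·°C)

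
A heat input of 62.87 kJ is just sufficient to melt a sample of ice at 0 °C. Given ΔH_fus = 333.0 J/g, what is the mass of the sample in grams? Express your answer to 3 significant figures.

m = q / ΔH_fus = 62870 J / 333.0 J/g = 189 g

m = 189 g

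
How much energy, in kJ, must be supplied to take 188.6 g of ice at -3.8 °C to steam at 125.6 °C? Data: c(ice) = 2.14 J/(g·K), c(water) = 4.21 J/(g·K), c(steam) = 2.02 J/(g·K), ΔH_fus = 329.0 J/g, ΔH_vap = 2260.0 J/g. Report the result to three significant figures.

q = 579 kJ

q1 (heat ice -3.8→0.0 °C): 188.6 × 2.14 × 3.8 = 1534 J
q2 (melt at 0 °C): 188.6 × 329.0 = 62049 J
q3 (heat water 0.0→100.0 °C): 188.6 × 4.21 × 100.0 = 79401 J
q4 (vaporize at 100 °C): 188.6 × 2260.0 = 426236 J
q5 (heat steam 100.0→125.6 °C): 188.6 × 2.02 × 25.6 = 9753 J
Total: 1534 + 62049 + 79401 + 426236 + 9753 = 578973 J = 579 kJ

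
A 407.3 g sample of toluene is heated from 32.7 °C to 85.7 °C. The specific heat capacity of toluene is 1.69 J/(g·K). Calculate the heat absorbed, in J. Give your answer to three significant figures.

q = 36500 J

q = m c ΔT = 407.3 × 1.69 × (85.7 − 32.7)
q = 407.3 × 1.69 × 53.0 = 36480 J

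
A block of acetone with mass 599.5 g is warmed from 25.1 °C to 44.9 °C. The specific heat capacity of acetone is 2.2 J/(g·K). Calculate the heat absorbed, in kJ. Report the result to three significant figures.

q = m c ΔT = 599.5 × 2.2 × (44.9 − 25.1)
q = 599.5 × 2.2 × 19.8 = 26110 J = 26.1 kJ

q = 26.1 kJ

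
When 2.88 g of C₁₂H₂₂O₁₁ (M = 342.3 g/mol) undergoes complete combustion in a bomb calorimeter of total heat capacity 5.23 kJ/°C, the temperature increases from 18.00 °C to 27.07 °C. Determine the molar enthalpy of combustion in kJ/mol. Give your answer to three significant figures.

ΔH = -5640 kJ/mol

ΔT = 27.07 − 18.00 = 9.07 °C
q_cal = C_cal × ΔT = 5.23 × 9.07 = 47.4361 kJ
n = 2.88 / 342.3 = 0.008414 mol
q_rxn = −q_cal = -47.4361 kJ
ΔH = -47.4361 / 0.008414 = -5638 kJ/mol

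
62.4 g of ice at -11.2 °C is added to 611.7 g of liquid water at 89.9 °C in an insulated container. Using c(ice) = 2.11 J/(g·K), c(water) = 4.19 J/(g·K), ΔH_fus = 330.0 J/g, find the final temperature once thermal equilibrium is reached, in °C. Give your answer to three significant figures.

T_f = 73.8 °C

Heat to bring ice to 0 °C and melt it: q₁ = 62.4×2.11×11.2 + 62.4×330.0 = 22067 J
Heat the water can supply cooling to 0 °C: 611.7×4.19×89.9 = 230416 J > q₁, so all ice melts.
Energy balance: 611.7×4.19×(89.9 − T) = 22067 + 62.4×4.19×(T − 0)
2563.023(89.9 − T) = 22067 + 261.456 T
230416 − 22067 = 2824.479 T
T = 208349 / 2824.479 = 73.77 °C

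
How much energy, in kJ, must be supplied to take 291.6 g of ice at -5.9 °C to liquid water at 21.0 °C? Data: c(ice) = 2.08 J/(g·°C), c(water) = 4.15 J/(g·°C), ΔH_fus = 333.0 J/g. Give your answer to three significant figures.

q = 126 kJ

q1 (heat ice -5.9→0.0 °C): 291.6 × 2.08 × 5.9 = 3579 J
q2 (melt at 0 °C): 291.6 × 333.0 = 97103 J
q3 (heat water 0.0→21.0 °C): 291.6 × 4.15 × 21.0 = 25413 J
Total: 3579 + 97103 + 25413 = 126095 J = 126 kJ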